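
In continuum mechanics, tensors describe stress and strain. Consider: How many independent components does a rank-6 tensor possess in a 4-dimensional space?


The number of components of a rank-r tensor in d dimensions is d^r.
Here d = 4 and r = 6.
4^6 = 4096

4096


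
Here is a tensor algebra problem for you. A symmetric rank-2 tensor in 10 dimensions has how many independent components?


A symmetric rank-2 tensor in d dimensions has d(d+1)/2 independent components.
d = 10
d(d+1)/2 = 10 * 11 / 2 = 110 / 2 = 55

55


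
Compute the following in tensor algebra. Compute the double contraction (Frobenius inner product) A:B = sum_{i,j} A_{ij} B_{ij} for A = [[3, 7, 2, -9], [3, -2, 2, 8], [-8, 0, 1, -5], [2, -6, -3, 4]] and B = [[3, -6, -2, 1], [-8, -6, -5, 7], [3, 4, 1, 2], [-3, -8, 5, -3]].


A:B = sum over all i,j of A_{ij} * B_{ij}.
Row 1: 3*3=9, 7*-6=-42, 2*-2=-4, -9*1=-9 => row sum = -46
Row 2: 3*-8=-24, -2*-6=12, 2*-5=-10, 8*7=56 => row sum = 34
Row 3: -8*3=-24, 0*4=0, 1*1=1, -5*2=-10 => row sum = -33
Row 4: 2*-3=-6, -6*-8=48, -3*5=-15, 4*-3=-12 => row sum = 15
Total = -46 + 34 + -33 + 15 = -30

-30


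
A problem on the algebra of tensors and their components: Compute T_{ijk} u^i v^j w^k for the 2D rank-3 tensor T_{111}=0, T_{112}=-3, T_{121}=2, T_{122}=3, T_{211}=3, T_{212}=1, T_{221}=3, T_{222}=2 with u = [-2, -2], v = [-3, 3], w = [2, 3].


S = sum over i,j,k of T_{ijk} u_i v_j w_k. Expanding all 8 terms:
T_{111}*u_1*v_1*w_1 = 0*-2*-3*2 = 0  (running total: 0)
T_{112}*u_1*v_1*w_2 = -3*-2*-3*3 = -54  (running total: -54)
T_{121}*u_1*v_2*w_1 = 2*-2*3*2 = -24  (running total: -78)
T_{122}*u_1*v_2*w_2 = 3*-2*3*3 = -54  (running total: -132)
T_{211}*u_2*v_1*w_1 = 3*-2*-3*2 = 36  (running total: -96)
T_{212}*u_2*v_1*w_2 = 1*-2*-3*3 = 18  (running total: -78)
T_{221}*u_2*v_2*w_1 = 3*-2*3*2 = -36  (running total: -114)
T_{222}*u_2*v_2*w_2 = 2*-2*3*3 = -36  (running total: -150)
S = -150

-150


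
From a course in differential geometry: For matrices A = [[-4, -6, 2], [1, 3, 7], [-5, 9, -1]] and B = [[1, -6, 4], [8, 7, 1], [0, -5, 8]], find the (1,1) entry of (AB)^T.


(AB)^T_{ij} = (AB)_{ji} = sum_k A_{jk} B_{ki}.
For i=1, j=1 we need (AB)_{11}:
A_{11} * B_{11} = -4 * 1 = -4
A_{12} * B_{21} = -6 * 8 = -48
A_{13} * B_{31} = 2 * 0 = 0
Sum = -4 + -48 + 0 = -52

-52


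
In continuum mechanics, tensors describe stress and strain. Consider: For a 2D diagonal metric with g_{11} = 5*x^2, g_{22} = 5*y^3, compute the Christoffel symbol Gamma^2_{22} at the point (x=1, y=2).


For a diagonal metric, Gamma^k_{ij} = (1/2) g^{kk} (dg_{ik}/dx_j + dg_{jk}/dx_i - dg_{ij}/dx_k).
The metric is diagonal, so g_{ab} = 0 for a != b.
At the given point: g_{11} = 5, g_{22} = 40
g^{22} = 1/40
dg_{22}/dx_2 = dg_{22}/dx_2 = 60
dg_{22}/dx_2 = dg_{22}/dx_2 = 60
dg_{22}/dx_2 = dg_{22}/dx_2 = 60
Numerator = 60 + 60 - 60 = 60
Gamma^2_{22} = 60 / (2 * 40) = 3/4

3/4


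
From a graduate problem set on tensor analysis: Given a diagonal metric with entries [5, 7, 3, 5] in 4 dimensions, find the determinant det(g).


For a diagonal metric, the determinant is the product of diagonal entries.
Diagonal entries: 5, 7, 3, 5
det(g) = 5 * 7 * 3 * 5 = 525

525


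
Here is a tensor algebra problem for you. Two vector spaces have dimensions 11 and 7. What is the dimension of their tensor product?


The dimension of a tensor product is the product of dimensions.
dim(V) = 11, dim(W) = 7
dim(V (x) W) = 11 * 7 = 77

77


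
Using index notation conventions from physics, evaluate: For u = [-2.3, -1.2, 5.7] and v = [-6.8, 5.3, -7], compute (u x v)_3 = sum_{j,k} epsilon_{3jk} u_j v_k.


(u x v)_3 = sum_{j,k} epsilon_{3jk} u_j v_k. Only permutations of (1,2,3) contribute; the two non-zero terms are:
eps_{312} u_1 v_2 = 1 * -2.3 * 5.3 = -12.19
eps_{321} u_2 v_1 = -1 * -1.2 * -6.8 = -8.16
(u x v)_3 = -20.35

-20.35


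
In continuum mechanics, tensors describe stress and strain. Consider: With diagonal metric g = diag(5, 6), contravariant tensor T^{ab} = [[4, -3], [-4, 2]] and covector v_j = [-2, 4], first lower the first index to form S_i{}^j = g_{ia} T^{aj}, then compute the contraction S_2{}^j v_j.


Step 1: lower the first index. For a diagonal metric, g_{ia} T^{aj} = g_{ii} T^{ij} (no sum on i).
g_{22} = 6
S_2{}^1 = 6 * T^{21} = 6 * -4 = -24
S_2{}^2 = 6 * T^{22} = 6 * 2 = 12
Step 2: contract S_2{}^j with v_j.
S_2{}^1 * v_1 = -24 * -2 = 48
S_2{}^2 * v_2 = 12 * 4 = 48
Result = 48 + 48 = 96

96


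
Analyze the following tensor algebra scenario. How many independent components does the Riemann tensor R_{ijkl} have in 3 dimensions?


The Riemann tensor in d dimensions has d^2(d^2 - 1)/12 independent components.
d = 3, so d^2 = 9
d^2 - 1 = 8
d^2(d^2 - 1) = 9 * 8 = 72
Divide by 12: 72 / 12 = 6

6


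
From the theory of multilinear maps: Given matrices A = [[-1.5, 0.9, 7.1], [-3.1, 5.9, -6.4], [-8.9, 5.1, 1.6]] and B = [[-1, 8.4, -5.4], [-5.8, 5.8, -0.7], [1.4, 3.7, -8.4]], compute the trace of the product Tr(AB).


Tr(AB) = sum_i (AB)_{ii} where (AB)_{ii} = sum_k A_{ik} B_{ki}.
(AB)_{11} = -1.5*-1 + 0.9*-5.8 + 7.1*1.4 = 6.22
(AB)_{22} = -3.1*8.4 + 5.9*5.8 + -6.4*3.7 = -15.5
(AB)_{33} = -8.9*-5.4 + 5.1*-0.7 + 1.6*-8.4 = 31.05
Tr(AB) = 6.22 + -15.5 + 31.05 = 21.77

21.77


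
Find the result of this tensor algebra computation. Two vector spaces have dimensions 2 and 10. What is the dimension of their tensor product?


The dimension of a tensor product is the product of dimensions.
dim(V) = 2, dim(W) = 10
dim(V (x) W) = 2 * 10 = 20

20


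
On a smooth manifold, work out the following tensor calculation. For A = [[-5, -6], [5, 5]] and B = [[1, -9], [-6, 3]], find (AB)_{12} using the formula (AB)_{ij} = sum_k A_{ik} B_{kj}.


(AB)_{ij} = sum_k A_{ik} B_{kj}.
For i=1, j=2:
A_{11} * B_{12} = -5 * -9 = 45
A_{12} * B_{22} = -6 * 3 = -18
Sum = 45 + -18 = 27

27


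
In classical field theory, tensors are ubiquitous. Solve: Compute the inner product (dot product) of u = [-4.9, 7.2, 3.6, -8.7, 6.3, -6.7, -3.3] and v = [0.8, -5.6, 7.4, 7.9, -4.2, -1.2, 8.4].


The inner product u . v = sum of u_i * v_i.
Term-by-term: -4.9 * 0.8, 7.2 * -5.6, 3.6 * 7.4, -8.7 * 7.9, 6.3 * -4.2, -6.7 * -1.2, -3.3 * 8.4
Products: -3.92, -40.32, 26.64, -68.73, -26.46, 8.04, -27.72
Sum = -3.92 + -40.32 + 26.64 + -68.73 + -26.46 + 8.04 + -27.72 = -132.47

-132.47


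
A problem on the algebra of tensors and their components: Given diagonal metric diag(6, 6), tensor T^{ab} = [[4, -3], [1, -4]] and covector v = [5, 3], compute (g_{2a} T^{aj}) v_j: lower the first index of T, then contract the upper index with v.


Step 1: lower the first index. For a diagonal metric, g_{ia} T^{aj} = g_{ii} T^{ij} (no sum on i).
g_{22} = 6
S_2{}^1 = 6 * T^{21} = 6 * 1 = 6
S_2{}^2 = 6 * T^{22} = 6 * -4 = -24
Step 2: contract S_2{}^j with v_j.
S_2{}^1 * v_1 = 6 * 5 = 30
S_2{}^2 * v_2 = -24 * 3 = -72
Result = 30 + -72 = -42

-42


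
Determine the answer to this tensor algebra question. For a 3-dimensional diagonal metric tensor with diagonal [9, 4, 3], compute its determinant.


For a diagonal metric, the determinant is the product of diagonal entries.
Diagonal entries: 9, 4, 3
det(g) = 9 * 4 * 3 = 108

108


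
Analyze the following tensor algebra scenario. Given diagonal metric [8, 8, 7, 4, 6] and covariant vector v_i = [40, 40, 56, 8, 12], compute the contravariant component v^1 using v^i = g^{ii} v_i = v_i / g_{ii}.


To raise an index with a diagonal metric: v^i = v_i / g_{ii}.
For index 1: v_1 = 40, g_{11} = 8
v^1 = 40 / 8 = 5

5


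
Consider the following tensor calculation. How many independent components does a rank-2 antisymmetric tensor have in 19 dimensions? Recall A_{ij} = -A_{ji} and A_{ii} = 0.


An antisymmetric rank-2 tensor satisfies A_{ij} = -A_{ji}, so diagonal entries are zero.
The independent components are the upper-triangular entries: C(n, 2) = n(n-1)/2.
n = 19
C(19, 2) = 19 * 18 / 2 = 342 / 2 = 171

171


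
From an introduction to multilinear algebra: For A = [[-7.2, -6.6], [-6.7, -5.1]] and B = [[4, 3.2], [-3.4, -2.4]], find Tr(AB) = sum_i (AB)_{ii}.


Tr(AB) = sum_i (AB)_{ii} where (AB)_{ii} = sum_k A_{ik} B_{ki}.
(AB)_{11} = -7.2*4 + -6.6*-3.4 = -6.36
(AB)_{22} = -6.7*3.2 + -5.1*-2.4 = -9.2
Tr(AB) = -6.36 + -9.2 = -15.56

-15.56


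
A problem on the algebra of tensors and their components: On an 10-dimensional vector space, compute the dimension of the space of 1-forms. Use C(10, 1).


The dimension of the space of p-forms on an n-dimensional space is C(n, p).
n = 10, p = 1
C(10, 1) = 10! / (1! * 9!) = 10

10


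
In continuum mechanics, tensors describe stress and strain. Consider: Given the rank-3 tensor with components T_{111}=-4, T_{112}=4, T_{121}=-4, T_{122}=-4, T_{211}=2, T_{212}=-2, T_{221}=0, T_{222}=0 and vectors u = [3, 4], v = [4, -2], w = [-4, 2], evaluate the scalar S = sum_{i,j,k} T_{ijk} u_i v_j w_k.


S = sum over i,j,k of T_{ijk} u_i v_j w_k. Expanding all 8 terms:
T_{111}*u_1*v_1*w_1 = -4*3*4*-4 = 192  (running total: 192)
T_{112}*u_1*v_1*w_2 = 4*3*4*2 = 96  (running total: 288)
T_{121}*u_1*v_2*w_1 = -4*3*-2*-4 = -96  (running total: 192)
T_{122}*u_1*v_2*w_2 = -4*3*-2*2 = 48  (running total: 240)
T_{211}*u_2*v_1*w_1 = 2*4*4*-4 = -128  (running total: 112)
T_{212}*u_2*v_1*w_2 = -2*4*4*2 = -64  (running total: 48)
T_{221}*u_2*v_2*w_1 = 0*4*-2*-4 = 0  (running total: 48)
T_{222}*u_2*v_2*w_2 = 0*4*-2*2 = 0  (running total: 48)
S = 48

48


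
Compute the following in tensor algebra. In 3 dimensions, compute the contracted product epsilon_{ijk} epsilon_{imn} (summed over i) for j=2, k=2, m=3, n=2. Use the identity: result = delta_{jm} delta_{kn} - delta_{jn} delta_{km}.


Using the identity: epsilon_{ijk} epsilon_{imn} = delta_{jm} delta_{kn} - delta_{jn} delta_{km}.
delta_{23} = 0
delta_{22} = 1
delta_{22} = 1
delta_{23} = 0
Result = 0 * 1 - 1 * 0 = 0 - 0 = 0

0


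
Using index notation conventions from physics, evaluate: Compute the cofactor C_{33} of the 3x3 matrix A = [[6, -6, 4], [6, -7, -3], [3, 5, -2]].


To find cofactor C_{33}, delete row 3 and column 3.
The resulting 2x2 submatrix is: [[6, -6], [6, -7]]
Minor M_{33} = 6*-7 - -6*6
  = -42 - -36 = -6
Sign = (-1)^(3+3) = (-1)^6 = 1
Cofactor C_{33} = 1 * -6 = -6

-6


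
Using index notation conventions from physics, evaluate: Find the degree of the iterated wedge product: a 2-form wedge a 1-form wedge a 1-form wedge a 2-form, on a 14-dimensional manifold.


The degree of a wedge product is the sum of the degrees of the individual forms.
Degrees: 2, 1, 1, 2
Total degree = 2 + 1 + 1 + 2 = 6

6


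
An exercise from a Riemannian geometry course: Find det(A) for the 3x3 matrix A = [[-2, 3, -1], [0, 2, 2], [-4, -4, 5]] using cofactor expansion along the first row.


Expanding along the first row, det(A) = a11*M_11 - a12*M_12 + a13*M_13, where M_1j is the (1,j) minor.
Minor M_11 = 2*5 - 2*-4 = 18
Minor M_12 = 0*5 - 2*-4 = 8
Minor M_13 = 0*-4 - 2*-4 = 8
det = -2*(18) - 3*(8) + -1*(8)
    = -36 - 24 + -8
    = -68

-68


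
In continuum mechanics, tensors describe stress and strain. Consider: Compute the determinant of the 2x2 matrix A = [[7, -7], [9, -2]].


For a 2x2 matrix [[a, b], [c, d]], det = a*d - b*c.
a = 7, b = -7, c = 9, d = -2
a*d = 7 * -2 = -14
b*c = -7 * 9 = -63
det = -14 - -63 = 49

49


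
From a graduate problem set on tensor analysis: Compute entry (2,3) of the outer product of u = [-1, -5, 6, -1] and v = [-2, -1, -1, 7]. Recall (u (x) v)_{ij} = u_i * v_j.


The outer product entry T_{ij} = u_i * v_j.
We need i=2, j=3.
u_2 = -5, v_3 = -1
T_{2,3} = -5 * -1 = 5

5


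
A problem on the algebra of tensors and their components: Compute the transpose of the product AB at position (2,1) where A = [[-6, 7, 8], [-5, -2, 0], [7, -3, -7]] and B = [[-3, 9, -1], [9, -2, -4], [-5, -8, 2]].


(AB)^T_{ij} = (AB)_{ji} = sum_k A_{jk} B_{ki}.
For i=2, j=1 we need (AB)_{12}:
A_{11} * B_{12} = -6 * 9 = -54
A_{12} * B_{22} = 7 * -2 = -14
A_{13} * B_{32} = 8 * -8 = -64
Sum = -54 + -14 + -64 = -132

-132


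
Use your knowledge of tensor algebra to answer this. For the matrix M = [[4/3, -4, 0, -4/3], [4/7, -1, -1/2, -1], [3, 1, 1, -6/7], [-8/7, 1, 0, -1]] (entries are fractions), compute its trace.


The trace is the sum of diagonal entries.
Diagonal: M[1,1] = 4/3, M[2,2] = -1, M[3,3] = 1, M[4,4] = -1
Tr(M) = 4/3 + -1 + 1 + -1
Computing step by step:
After adding M[1,1]: 4/3
After adding M[2,2]: 1/3
After adding M[3,3]: 4/3
After adding M[4,4]: 1/3
Tr(M) = 1/3

1/3


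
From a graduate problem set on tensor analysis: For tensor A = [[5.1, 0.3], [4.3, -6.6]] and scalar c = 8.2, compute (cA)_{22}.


Scalar multiplication: (cA)_{ij} = c * A_{ij}.
c = 8.2
A_{22} = -6.6
(cA)_{22} = 8.2 * -6.6 = -54.12

-54.12


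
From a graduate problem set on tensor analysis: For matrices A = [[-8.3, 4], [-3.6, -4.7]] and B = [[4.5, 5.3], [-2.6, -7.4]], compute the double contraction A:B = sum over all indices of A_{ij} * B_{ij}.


A:B = sum over all i,j of A_{ij} * B_{ij}.
Row 1: -8.3*4.5=-37.35, 4*5.3=21.2 => row sum = -16.15
Row 2: -3.6*-2.6=9.36, -4.7*-7.4=34.78 => row sum = 44.14
Total = -16.15 + 44.14 = 27.99

27.99


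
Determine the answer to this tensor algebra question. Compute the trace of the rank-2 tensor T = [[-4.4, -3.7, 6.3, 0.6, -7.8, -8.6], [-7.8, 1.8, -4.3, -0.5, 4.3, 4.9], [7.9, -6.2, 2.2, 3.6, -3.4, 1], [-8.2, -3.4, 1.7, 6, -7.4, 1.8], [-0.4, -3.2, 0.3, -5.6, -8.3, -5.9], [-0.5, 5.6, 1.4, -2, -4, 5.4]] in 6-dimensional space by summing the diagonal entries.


The contraction (trace) of a rank-2 tensor is the sum of its diagonal elements.
Diagonal entries: A[1,1] = -4.4, A[2,2] = 1.8, A[3,3] = 2.2, A[4,4] = 6, A[5,5] = -8.3, A[6,6] = 5.4
Tr(A) = -4.4 + 1.8 + 2.2 + 6 + -8.3 + 5.4 = 2.7

2.7


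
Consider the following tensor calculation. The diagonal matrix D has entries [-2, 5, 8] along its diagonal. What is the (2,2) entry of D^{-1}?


For a diagonal matrix, the inverse has entries (D^{-1})_{ii} = 1/d_{ii}.
The diagonal entries are: d_{11} = -2, d_{22} = 5, d_{33} = 8
We need (D^{-1})_{22} = 1/d_{22} = 1/5 = 1/5

1/5


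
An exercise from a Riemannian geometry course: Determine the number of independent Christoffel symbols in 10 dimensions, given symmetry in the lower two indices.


Christoffel symbols Gamma^k_{ij} are symmetric in i,j, so there are d * d(d+1)/2 independent symbols.
d = 10
d(d+1)/2 = 10 * 11 / 2 = 55
Total = 10 * 55 = 550

550


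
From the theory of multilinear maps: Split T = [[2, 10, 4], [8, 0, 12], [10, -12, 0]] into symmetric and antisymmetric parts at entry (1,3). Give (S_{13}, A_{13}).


T_{13} = 4
T_{31} = 10
S_{13} = (4 + 10)/2 = 14/2 = 7
A_{13} = (4 - 10)/2 = -6/2 = -3
Check: S + A = 7 + -3 = 4 = T_{13}.

(7, -3)


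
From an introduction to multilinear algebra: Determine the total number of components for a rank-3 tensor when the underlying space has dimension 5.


The number of components of a rank-r tensor in d dimensions is d^r.
Here d = 5 and r = 3.
5^3 = 125

125


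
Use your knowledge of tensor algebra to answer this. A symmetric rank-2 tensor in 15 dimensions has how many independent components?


A symmetric rank-2 tensor in d dimensions has d(d+1)/2 independent components.
d = 15
d(d+1)/2 = 15 * 16 / 2 = 240 / 2 = 120

120


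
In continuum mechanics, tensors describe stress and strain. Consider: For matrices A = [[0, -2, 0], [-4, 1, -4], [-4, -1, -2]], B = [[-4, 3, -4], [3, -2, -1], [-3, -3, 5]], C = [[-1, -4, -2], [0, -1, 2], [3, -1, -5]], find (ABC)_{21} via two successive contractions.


(ABC)_{21} = sum_m (AB)_{2m} C_{m1}. First compute row 2 of AB.
(AB)_{21} = -4*-4 + 1*3 + -4*-3 = 31
(AB)_{22} = -4*3 + 1*-2 + -4*-3 = -2
(AB)_{23} = -4*-4 + 1*-1 + -4*5 = -5
Now contract with column 1 of C:
(AB)_{21} * C_{11} = 31 * -1 = -31
(AB)_{22} * C_{21} = -2 * 0 = 0
(AB)_{23} * C_{31} = -5 * 3 = -15
(ABC)_{21} = -31 + 0 + -15 = -46

-46


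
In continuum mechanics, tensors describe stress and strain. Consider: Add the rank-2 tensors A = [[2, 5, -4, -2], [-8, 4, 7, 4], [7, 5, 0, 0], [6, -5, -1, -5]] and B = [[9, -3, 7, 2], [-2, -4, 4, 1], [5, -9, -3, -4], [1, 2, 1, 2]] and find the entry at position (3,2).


Tensor addition is component-wise: (A + B)_{ij} = A_{ij} + B_{ij}.
A_{32} = 5
B_{32} = -9
(A + B)_{32} = 5 + -9 = -4

-4


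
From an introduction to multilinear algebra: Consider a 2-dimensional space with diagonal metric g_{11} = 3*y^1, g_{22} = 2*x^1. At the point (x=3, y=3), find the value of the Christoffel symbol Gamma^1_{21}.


For a diagonal metric, Gamma^k_{ij} = (1/2) g^{kk} (dg_{ik}/dx_j + dg_{jk}/dx_i - dg_{ij}/dx_k).
The metric is diagonal, so g_{ab} = 0 for a != b.
At the given point: g_{11} = 9, g_{22} = 6
g^{11} = 1/9
dg_{21}/dx_1 = 0 (off-diagonal)
dg_{11}/dx_2 = dg_{11}/dx_2 = 3
dg_{21}/dx_1 = 0 (off-diagonal)
Numerator = 0 + 3 - 0 = 3
Gamma^1_{21} = 3 / (2 * 9) = 1/6

1/6


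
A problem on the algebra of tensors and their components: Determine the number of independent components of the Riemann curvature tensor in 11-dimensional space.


The Riemann tensor in d dimensions has d^2(d^2 - 1)/12 independent components.
d = 11, so d^2 = 121
d^2 - 1 = 120
d^2(d^2 - 1) = 121 * 120 = 14520
Divide by 12: 14520 / 12 = 1210

1210


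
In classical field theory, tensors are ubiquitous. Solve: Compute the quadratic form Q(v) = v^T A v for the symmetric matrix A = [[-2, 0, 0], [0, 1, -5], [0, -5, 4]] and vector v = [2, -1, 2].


First compute Av:
(Av)_1 = -2*2 + 0*-1 + 0*2 = -4
(Av)_2 = 0*2 + 1*-1 + -5*2 = -11
(Av)_3 = 0*2 + -5*-1 + 4*2 = 13
Av = [-4, -11, 13]
Then v^T (Av) = 2*-4 + -1*-11 + 2*13
= -8 + 11 + 26 = 29

29


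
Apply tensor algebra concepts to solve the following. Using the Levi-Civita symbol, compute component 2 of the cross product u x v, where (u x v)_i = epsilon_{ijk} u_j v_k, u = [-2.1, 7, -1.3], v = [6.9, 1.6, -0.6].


(u x v)_2 = sum_{j,k} epsilon_{2jk} u_j v_k. Only permutations of (1,2,3) contribute; the two non-zero terms are:
eps_{213} u_1 v_3 = -1 * -2.1 * -0.6 = -1.26
eps_{231} u_3 v_1 = 1 * -1.3 * 6.9 = -8.97
(u x v)_2 = -10.23

-10.23


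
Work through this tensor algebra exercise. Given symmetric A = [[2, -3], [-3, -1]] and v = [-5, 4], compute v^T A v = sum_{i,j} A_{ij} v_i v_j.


First compute Av:
(Av)_1 = 2*-5 + -3*4 = -22
(Av)_2 = -3*-5 + -1*4 = 11
Av = [-22, 11]
Then v^T (Av) = -5*-22 + 4*11
= 110 + 44 = 154

154


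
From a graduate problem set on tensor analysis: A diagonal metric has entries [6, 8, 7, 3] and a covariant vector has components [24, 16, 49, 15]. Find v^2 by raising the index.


To raise an index with a diagonal metric: v^i = v_i / g_{ii}.
For index 2: v_2 = 16, g_{22} = 8
v^2 = 16 / 8 = 2

2


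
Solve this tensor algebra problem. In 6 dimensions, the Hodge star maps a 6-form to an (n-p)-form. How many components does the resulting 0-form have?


The Hodge dual of a p-form on an n-dimensional manifold is an (n-p)-form.
n = 6, p = 6, so dual degree = 6 - 6 = 0
The number of components is C(n, n-p) = C(6, 0) = 1

1


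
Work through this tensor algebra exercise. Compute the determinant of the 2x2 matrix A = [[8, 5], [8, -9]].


For a 2x2 matrix [[a, b], [c, d]], det = a*d - b*c.
a = 8, b = 5, c = 8, d = -9
a*d = 8 * -9 = -72
b*c = 5 * 8 = 40
det = -72 - 40 = -112

-112


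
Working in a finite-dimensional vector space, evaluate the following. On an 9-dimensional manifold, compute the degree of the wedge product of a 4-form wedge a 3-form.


The degree of a wedge product is the sum of the degrees of the individual forms.
Degrees: 4, 3
Total degree = 4 + 3 = 7

7


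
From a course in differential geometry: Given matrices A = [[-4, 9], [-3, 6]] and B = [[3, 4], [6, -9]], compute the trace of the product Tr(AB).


Tr(AB) = sum_i (AB)_{ii} where (AB)_{ii} = sum_k A_{ik} B_{ki}.
(AB)_{11} = -4*3 + 9*6 = 42
(AB)_{22} = -3*4 + 6*-9 = -66
Tr(AB) = 42 + -66 = -24

-24


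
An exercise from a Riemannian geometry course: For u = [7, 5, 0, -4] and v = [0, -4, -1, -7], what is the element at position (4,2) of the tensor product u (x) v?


The outer product entry T_{ij} = u_i * v_j.
We need i=4, j=2.
u_4 = -4, v_2 = -4
T_{4,2} = -4 * -4 = 16

16


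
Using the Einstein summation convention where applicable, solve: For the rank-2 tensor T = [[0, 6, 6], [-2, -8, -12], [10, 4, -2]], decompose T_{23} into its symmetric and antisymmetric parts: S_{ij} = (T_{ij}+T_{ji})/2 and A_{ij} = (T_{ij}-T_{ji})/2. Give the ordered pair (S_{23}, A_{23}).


T_{23} = -12
T_{32} = 4
S_{23} = (-12 + 4)/2 = -8/2 = -4
A_{23} = (-12 - 4)/2 = -16/2 = -8
Check: S + A = -4 + -8 = -12 = T_{23}.

(-4, -8)


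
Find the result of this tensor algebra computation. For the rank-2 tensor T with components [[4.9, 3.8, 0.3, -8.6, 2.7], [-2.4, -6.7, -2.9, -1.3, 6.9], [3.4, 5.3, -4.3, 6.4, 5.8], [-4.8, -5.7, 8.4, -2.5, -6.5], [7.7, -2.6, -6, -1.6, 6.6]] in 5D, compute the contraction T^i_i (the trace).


The contraction (trace) of a rank-2 tensor is the sum of its diagonal elements.
Diagonal entries: A[1,1] = 4.9, A[2,2] = -6.7, A[3,3] = -4.3, A[4,4] = -2.5, A[5,5] = 6.6
Tr(A) = 4.9 + -6.7 + -4.3 + -2.5 + 6.6 = -2

-2


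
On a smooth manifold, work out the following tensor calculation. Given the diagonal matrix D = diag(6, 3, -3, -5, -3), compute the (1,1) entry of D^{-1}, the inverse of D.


For a diagonal matrix, the inverse has entries (D^{-1})_{ii} = 1/d_{ii}.
The diagonal entries are: d_{11} = 6, d_{22} = 3, d_{33} = -3, d_{44} = -5, d_{55} = -3
We need (D^{-1})_{11} = 1/d_{11} = 1/6 = 1/6

1/6


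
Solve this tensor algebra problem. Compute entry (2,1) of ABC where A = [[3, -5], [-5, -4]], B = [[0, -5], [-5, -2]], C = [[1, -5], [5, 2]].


(ABC)_{21} = sum_m (AB)_{2m} C_{m1}. First compute row 2 of AB.
(AB)_{21} = -5*0 + -4*-5 = 20
(AB)_{22} = -5*-5 + -4*-2 = 33
Now contract with column 1 of C:
(AB)_{21} * C_{11} = 20 * 1 = 20
(AB)_{22} * C_{21} = 33 * 5 = 165
(ABC)_{21} = 20 + 165 = 185

185


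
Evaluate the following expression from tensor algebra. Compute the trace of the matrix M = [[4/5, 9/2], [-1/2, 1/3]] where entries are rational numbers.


The trace is the sum of diagonal entries.
Diagonal: M[1,1] = 4/5, M[2,2] = 1/3
Tr(M) = 4/5 + 1/3
Computing step by step:
After adding M[1,1]: 4/5
After adding M[2,2]: 17/15
Tr(M) = 17/15

17/15


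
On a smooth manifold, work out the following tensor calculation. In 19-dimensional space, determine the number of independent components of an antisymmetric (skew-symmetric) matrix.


An antisymmetric rank-2 tensor satisfies A_{ij} = -A_{ji}, so diagonal entries are zero.
The independent components are the upper-triangular entries: C(n, 2) = n(n-1)/2.
n = 19
C(19, 2) = 19 * 18 / 2 = 342 / 2 = 171

171


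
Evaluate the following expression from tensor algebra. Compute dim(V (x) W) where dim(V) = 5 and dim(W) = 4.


The dimension of a tensor product is the product of dimensions.
dim(V) = 5, dim(W) = 4
dim(V (x) W) = 5 * 4 = 20

20


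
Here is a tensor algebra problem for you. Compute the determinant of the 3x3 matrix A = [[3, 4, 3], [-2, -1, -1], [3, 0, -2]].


Expanding along the first row, det(A) = a11*M_11 - a12*M_12 + a13*M_13, where M_1j is the (1,j) minor.
Minor M_11 = -1*-2 - -1*0 = 2
Minor M_12 = -2*-2 - -1*3 = 7
Minor M_13 = -2*0 - -1*3 = 3
det = 3*(2) - 4*(7) + 3*(3)
    = 6 - 28 + 9
    = -13

-13


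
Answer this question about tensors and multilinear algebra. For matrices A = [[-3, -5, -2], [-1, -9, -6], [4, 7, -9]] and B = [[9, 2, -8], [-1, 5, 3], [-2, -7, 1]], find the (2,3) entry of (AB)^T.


(AB)^T_{ij} = (AB)_{ji} = sum_k A_{jk} B_{ki}.
For i=2, j=3 we need (AB)_{32}:
A_{31} * B_{12} = 4 * 2 = 8
A_{32} * B_{22} = 7 * 5 = 35
A_{33} * B_{32} = -9 * -7 = 63
Sum = 8 + 35 + 63 = 106

106


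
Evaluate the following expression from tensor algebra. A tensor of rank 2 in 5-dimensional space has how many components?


The number of components of a rank-r tensor in d dimensions is d^r.
Here d = 5 and r = 2.
5^2 = 25

25


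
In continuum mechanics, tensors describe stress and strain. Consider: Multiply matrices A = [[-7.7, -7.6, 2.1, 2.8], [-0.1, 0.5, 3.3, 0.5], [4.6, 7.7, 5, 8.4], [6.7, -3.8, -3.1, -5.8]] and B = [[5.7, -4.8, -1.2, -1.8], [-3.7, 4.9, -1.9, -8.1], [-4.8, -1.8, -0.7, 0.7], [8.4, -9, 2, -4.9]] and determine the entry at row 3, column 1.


(AB)_{ij} = sum_k A_{ik} B_{kj}.
For i=3, j=1:
A_{31} * B_{11} = 4.6 * 5.7 = 26.22
A_{32} * B_{21} = 7.7 * -3.7 = -28.49
A_{33} * B_{31} = 5 * -4.8 = -24
A_{34} * B_{41} = 8.4 * 8.4 = 70.56
Sum = 26.22 + -28.49 + -24 + 70.56 = 44.29

44.29


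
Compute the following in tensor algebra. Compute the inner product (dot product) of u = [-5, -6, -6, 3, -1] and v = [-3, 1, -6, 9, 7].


The inner product u . v = sum of u_i * v_i.
Term-by-term: -5 * -3, -6 * 1, -6 * -6, 3 * 9, -1 * 7
Products: 15, -6, 36, 27, -7
Sum = 15 + -6 + 36 + 27 + -7 = 65

65


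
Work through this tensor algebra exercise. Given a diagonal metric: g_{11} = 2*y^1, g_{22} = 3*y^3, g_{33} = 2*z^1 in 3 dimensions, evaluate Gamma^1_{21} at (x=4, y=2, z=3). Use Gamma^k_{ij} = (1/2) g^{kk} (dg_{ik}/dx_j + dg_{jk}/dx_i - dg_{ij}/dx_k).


For a diagonal metric, Gamma^k_{ij} = (1/2) g^{kk} (dg_{ik}/dx_j + dg_{jk}/dx_i - dg_{ij}/dx_k).
The metric is diagonal, so g_{ab} = 0 for a != b.
At the given point: g_{11} = 4, g_{22} = 24, g_{33} = 6
g^{11} = 1/4
dg_{21}/dx_1 = 0 (off-diagonal)
dg_{11}/dx_2 = dg_{11}/dx_2 = 2
dg_{21}/dx_1 = 0 (off-diagonal)
Numerator = 0 + 2 - 0 = 2
Gamma^1_{21} = 2 / (2 * 4) = 1/4

1/4


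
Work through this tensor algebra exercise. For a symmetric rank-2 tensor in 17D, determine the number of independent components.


A symmetric rank-2 tensor in d dimensions has d(d+1)/2 independent components.
d = 17
d(d+1)/2 = 17 * 18 / 2 = 306 / 2 = 153

153


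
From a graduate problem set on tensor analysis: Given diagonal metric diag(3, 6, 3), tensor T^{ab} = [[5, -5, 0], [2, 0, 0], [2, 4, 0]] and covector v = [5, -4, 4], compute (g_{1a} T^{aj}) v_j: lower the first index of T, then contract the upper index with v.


Step 1: lower the first index. For a diagonal metric, g_{ia} T^{aj} = g_{ii} T^{ij} (no sum on i).
g_{11} = 3
S_1{}^1 = 3 * T^{11} = 3 * 5 = 15
S_1{}^2 = 3 * T^{12} = 3 * -5 = -15
S_1{}^3 = 3 * T^{13} = 3 * 0 = 0
Step 2: contract S_1{}^j with v_j.
S_1{}^1 * v_1 = 15 * 5 = 75
S_1{}^2 * v_2 = -15 * -4 = 60
S_1{}^3 * v_3 = 0 * 4 = 0
Result = 75 + 60 + 0 = 135

135


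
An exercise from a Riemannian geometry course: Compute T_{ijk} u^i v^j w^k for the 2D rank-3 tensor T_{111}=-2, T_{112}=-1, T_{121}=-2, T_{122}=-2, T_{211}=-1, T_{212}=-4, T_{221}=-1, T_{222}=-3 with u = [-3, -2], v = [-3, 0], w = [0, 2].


S = sum over i,j,k of T_{ijk} u_i v_j w_k. Expanding all 8 terms:
T_{111}*u_1*v_1*w_1 = -2*-3*-3*0 = 0  (running total: 0)
T_{112}*u_1*v_1*w_2 = -1*-3*-3*2 = -18  (running total: -18)
T_{121}*u_1*v_2*w_1 = -2*-3*0*0 = 0  (running total: -18)
T_{122}*u_1*v_2*w_2 = -2*-3*0*2 = 0  (running total: -18)
T_{211}*u_2*v_1*w_1 = -1*-2*-3*0 = 0  (running total: -18)
T_{212}*u_2*v_1*w_2 = -4*-2*-3*2 = -48  (running total: -66)
T_{221}*u_2*v_2*w_1 = -1*-2*0*0 = 0  (running total: -66)
T_{222}*u_2*v_2*w_2 = -3*-2*0*2 = 0  (running total: -66)
S = -66

-66


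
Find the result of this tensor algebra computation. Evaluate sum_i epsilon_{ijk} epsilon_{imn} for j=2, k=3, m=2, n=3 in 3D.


Using the identity: epsilon_{ijk} epsilon_{imn} = delta_{jm} delta_{kn} - delta_{jn} delta_{km}.
delta_{22} = 1
delta_{33} = 1
delta_{23} = 0
delta_{32} = 0
Result = 1 * 1 - 0 * 0 = 1 - 0 = 1

1


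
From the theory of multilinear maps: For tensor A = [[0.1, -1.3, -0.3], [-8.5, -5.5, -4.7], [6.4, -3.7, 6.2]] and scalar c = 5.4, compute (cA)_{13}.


Scalar multiplication: (cA)_{ij} = c * A_{ij}.
c = 5.4
A_{13} = -0.3
(cA)_{13} = 5.4 * -0.3 = -1.62

-1.62


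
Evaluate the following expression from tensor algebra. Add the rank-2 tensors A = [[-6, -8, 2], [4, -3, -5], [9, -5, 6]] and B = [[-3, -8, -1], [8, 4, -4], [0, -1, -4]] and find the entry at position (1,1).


Tensor addition is component-wise: (A + B)_{ij} = A_{ij} + B_{ij}.
A_{11} = -6
B_{11} = -3
(A + B)_{11} = -6 + -3 = -9

-9


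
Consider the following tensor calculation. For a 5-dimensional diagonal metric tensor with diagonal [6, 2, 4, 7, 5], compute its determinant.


For a diagonal metric, the determinant is the product of diagonal entries.
Diagonal entries: 6, 2, 4, 7, 5
det(g) = 6 * 2 * 4 * 7 * 5 = 1680

1680


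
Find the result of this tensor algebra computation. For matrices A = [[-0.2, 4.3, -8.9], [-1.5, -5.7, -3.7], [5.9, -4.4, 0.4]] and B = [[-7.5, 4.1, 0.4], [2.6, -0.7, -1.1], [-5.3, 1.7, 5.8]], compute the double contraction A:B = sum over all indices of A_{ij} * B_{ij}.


A:B = sum over all i,j of A_{ij} * B_{ij}.
Row 1: -0.2*-7.5=1.5, 4.3*4.1=17.63, -8.9*0.4=-3.56 => row sum = 15.57
Row 2: -1.5*2.6=-3.9, -5.7*-0.7=3.99, -3.7*-1.1=4.07 => row sum = 4.16
Row 3: 5.9*-5.3=-31.27, -4.4*1.7=-7.48, 0.4*5.8=2.32 => row sum = -36.43
Total = 15.57 + 4.16 + -36.43 = -16.7

-16.7


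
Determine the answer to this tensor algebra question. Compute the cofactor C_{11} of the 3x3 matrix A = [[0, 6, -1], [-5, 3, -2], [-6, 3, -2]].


To find cofactor C_{11}, delete row 1 and column 1.
The resulting 2x2 submatrix is: [[3, -2], [3, -2]]
Minor M_{11} = 3*-2 - -2*3
  = -6 - -6 = 0
Sign = (-1)^(1+1) = (-1)^2 = 1
Cofactor C_{11} = 1 * 0 = 0

0


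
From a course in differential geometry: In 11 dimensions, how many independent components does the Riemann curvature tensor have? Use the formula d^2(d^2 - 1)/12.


The Riemann tensor in d dimensions has d^2(d^2 - 1)/12 independent components.
d = 11, so d^2 = 121
d^2 - 1 = 120
d^2(d^2 - 1) = 121 * 120 = 14520
Divide by 12: 14520 / 12 = 1210

1210


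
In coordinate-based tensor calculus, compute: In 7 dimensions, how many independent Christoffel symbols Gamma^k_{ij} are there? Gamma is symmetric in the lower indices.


Christoffel symbols Gamma^k_{ij} are symmetric in i,j, so there are d * d(d+1)/2 independent symbols.
d = 7
d(d+1)/2 = 7 * 8 / 2 = 28
Total = 7 * 28 = 196

196


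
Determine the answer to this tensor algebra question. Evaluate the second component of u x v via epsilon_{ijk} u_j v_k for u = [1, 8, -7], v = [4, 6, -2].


(u x v)_2 = sum_{j,k} epsilon_{2jk} u_j v_k. Only permutations of (1,2,3) contribute; the two non-zero terms are:
eps_{213} u_1 v_3 = -1 * 1 * -2 = 2
eps_{231} u_3 v_1 = 1 * -7 * 4 = -28
(u x v)_2 = -26

-26


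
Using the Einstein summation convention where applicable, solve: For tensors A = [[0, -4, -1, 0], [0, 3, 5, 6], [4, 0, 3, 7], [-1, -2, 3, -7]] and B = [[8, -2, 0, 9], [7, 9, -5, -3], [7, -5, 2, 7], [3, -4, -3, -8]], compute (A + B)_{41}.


Tensor addition is component-wise: (A + B)_{ij} = A_{ij} + B_{ij}.
A_{41} = -1
B_{41} = 3
(A + B)_{41} = -1 + 3 = 2

2


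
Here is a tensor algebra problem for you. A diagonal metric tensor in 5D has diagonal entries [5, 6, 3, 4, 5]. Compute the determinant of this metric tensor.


For a diagonal metric, the determinant is the product of diagonal entries.
Diagonal entries: 5, 6, 3, 4, 5
det(g) = 5 * 6 * 3 * 4 * 5 = 1800

1800


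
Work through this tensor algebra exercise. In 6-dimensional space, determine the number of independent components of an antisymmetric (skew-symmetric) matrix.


An antisymmetric rank-2 tensor satisfies A_{ij} = -A_{ji}, so diagonal entries are zero.
The independent components are the upper-triangular entries: C(n, 2) = n(n-1)/2.
n = 6
C(6, 2) = 6 * 5 / 2 = 30 / 2 = 15

15


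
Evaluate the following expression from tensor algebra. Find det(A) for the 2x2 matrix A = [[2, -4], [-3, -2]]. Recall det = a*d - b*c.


For a 2x2 matrix [[a, b], [c, d]], det = a*d - b*c.
a = 2, b = -4, c = -3, d = -2
a*d = 2 * -2 = -4
b*c = -4 * -3 = 12
det = -4 - 12 = -16

-16


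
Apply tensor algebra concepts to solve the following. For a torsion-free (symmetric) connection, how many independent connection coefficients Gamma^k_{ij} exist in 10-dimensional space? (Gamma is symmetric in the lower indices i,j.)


Christoffel symbols Gamma^k_{ij} are symmetric in i,j, so there are d * d(d+1)/2 independent symbols.
d = 10
d(d+1)/2 = 10 * 11 / 2 = 55
Total = 10 * 55 = 550

550


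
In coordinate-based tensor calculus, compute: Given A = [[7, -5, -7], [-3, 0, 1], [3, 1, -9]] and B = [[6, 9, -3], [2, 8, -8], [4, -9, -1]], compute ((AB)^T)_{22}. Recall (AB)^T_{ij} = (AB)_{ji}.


(AB)^T_{ij} = (AB)_{ji} = sum_k A_{jk} B_{ki}.
For i=2, j=2 we need (AB)_{22}:
A_{21} * B_{12} = -3 * 9 = -27
A_{22} * B_{22} = 0 * 8 = 0
A_{23} * B_{32} = 1 * -9 = -9
Sum = -27 + 0 + -9 = -36

-36


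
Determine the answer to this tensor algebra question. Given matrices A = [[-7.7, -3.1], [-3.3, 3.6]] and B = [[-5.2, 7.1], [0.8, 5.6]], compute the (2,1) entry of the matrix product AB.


(AB)_{ij} = sum_k A_{ik} B_{kj}.
For i=2, j=1:
A_{21} * B_{11} = -3.3 * -5.2 = 17.16
A_{22} * B_{21} = 3.6 * 0.8 = 2.88
Sum = 17.16 + 2.88 = 20.04

20.04


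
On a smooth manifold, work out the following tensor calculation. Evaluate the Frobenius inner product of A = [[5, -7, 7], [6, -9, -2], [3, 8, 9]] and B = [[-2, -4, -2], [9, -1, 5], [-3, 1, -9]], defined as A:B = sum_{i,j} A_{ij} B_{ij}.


A:B = sum over all i,j of A_{ij} * B_{ij}.
Row 1: 5*-2=-10, -7*-4=28, 7*-2=-14 => row sum = 4
Row 2: 6*9=54, -9*-1=9, -2*5=-10 => row sum = 53
Row 3: 3*-3=-9, 8*1=8, 9*-9=-81 => row sum = -82
Total = 4 + 53 + -82 = -25

-25


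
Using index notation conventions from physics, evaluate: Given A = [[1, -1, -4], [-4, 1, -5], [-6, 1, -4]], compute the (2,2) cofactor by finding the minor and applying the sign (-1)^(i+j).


To find cofactor C_{22}, delete row 2 and column 2.
The resulting 2x2 submatrix is: [[1, -4], [-6, -4]]
Minor M_{22} = 1*-4 - -4*-6
  = -4 - 24 = -28
Sign = (-1)^(2+2) = (-1)^4 = 1
Cofactor C_{22} = 1 * -28 = -28

-28


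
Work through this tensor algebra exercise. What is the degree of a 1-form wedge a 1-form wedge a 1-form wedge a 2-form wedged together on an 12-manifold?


The degree of a wedge product is the sum of the degrees of the individual forms.
Degrees: 1, 1, 1, 2
Total degree = 1 + 1 + 1 + 2 = 5

5


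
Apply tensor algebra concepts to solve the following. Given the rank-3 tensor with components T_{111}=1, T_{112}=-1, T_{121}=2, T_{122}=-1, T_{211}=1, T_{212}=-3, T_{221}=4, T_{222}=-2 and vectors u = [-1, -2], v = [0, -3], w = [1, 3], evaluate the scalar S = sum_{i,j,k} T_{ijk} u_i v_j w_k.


S = sum over i,j,k of T_{ijk} u_i v_j w_k. Expanding all 8 terms:
T_{111}*u_1*v_1*w_1 = 1*-1*0*1 = 0  (running total: 0)
T_{112}*u_1*v_1*w_2 = -1*-1*0*3 = 0  (running total: 0)
T_{121}*u_1*v_2*w_1 = 2*-1*-3*1 = 6  (running total: 6)
T_{122}*u_1*v_2*w_2 = -1*-1*-3*3 = -9  (running total: -3)
T_{211}*u_2*v_1*w_1 = 1*-2*0*1 = 0  (running total: -3)
T_{212}*u_2*v_1*w_2 = -3*-2*0*3 = 0  (running total: -3)
T_{221}*u_2*v_2*w_1 = 4*-2*-3*1 = 24  (running total: 21)
T_{222}*u_2*v_2*w_2 = -2*-2*-3*3 = -36  (running total: -15)
S = -15

-15


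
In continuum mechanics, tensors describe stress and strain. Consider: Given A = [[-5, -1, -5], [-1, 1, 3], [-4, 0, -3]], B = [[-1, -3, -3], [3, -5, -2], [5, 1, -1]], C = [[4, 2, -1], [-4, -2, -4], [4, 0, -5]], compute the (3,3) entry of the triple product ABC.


(ABC)_{33} = sum_m (AB)_{3m} C_{m3}. First compute row 3 of AB.
(AB)_{31} = -4*-1 + 0*3 + -3*5 = -11
(AB)_{32} = -4*-3 + 0*-5 + -3*1 = 9
(AB)_{33} = -4*-3 + 0*-2 + -3*-1 = 15
Now contract with column 3 of C:
(AB)_{31} * C_{13} = -11 * -1 = 11
(AB)_{32} * C_{23} = 9 * -4 = -36
(AB)_{33} * C_{33} = 15 * -5 = -75
(ABC)_{33} = 11 + -36 + -75 = -100

-100


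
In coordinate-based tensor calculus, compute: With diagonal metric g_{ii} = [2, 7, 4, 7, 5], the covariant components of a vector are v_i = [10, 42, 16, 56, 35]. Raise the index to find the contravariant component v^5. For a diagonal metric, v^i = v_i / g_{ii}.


To raise an index with a diagonal metric: v^i = v_i / g_{ii}.
For index 5: v_5 = 35, g_{55} = 5
v^5 = 35 / 5 = 7

7


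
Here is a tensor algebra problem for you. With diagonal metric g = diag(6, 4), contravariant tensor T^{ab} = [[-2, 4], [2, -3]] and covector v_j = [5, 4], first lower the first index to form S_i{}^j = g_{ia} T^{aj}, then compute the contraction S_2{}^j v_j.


Step 1: lower the first index. For a diagonal metric, g_{ia} T^{aj} = g_{ii} T^{ij} (no sum on i).
g_{22} = 4
S_2{}^1 = 4 * T^{21} = 4 * 2 = 8
S_2{}^2 = 4 * T^{22} = 4 * -3 = -12
Step 2: contract S_2{}^j with v_j.
S_2{}^1 * v_1 = 8 * 5 = 40
S_2{}^2 * v_2 = -12 * 4 = -48
Result = 40 + -48 = -8

-8


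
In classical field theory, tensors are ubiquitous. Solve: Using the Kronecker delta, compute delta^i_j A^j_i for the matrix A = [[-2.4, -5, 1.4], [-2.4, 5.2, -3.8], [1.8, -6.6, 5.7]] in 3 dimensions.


The contraction (trace) of a rank-2 tensor is the sum of its diagonal elements.
Diagonal entries: A[1,1] = -2.4, A[2,2] = 5.2, A[3,3] = 5.7
Tr(A) = -2.4 + 5.2 + 5.7 = 8.5

8.5


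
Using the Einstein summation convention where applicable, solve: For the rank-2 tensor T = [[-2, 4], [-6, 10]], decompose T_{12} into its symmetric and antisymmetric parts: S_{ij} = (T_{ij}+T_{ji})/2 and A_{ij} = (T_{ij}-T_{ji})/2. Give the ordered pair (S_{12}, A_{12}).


T_{12} = 4
T_{21} = -6
S_{12} = (4 + -6)/2 = -2/2 = -1
A_{12} = (4 - -6)/2 = 10/2 = 5
Check: S + A = -1 + 5 = 4 = T_{12}.

(-1, 5)


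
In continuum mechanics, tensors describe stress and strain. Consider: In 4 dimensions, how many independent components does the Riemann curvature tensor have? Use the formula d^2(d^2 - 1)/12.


The Riemann tensor in d dimensions has d^2(d^2 - 1)/12 independent components.
d = 4, so d^2 = 16
d^2 - 1 = 15
d^2(d^2 - 1) = 16 * 15 = 240
Divide by 12: 240 / 12 = 20

20


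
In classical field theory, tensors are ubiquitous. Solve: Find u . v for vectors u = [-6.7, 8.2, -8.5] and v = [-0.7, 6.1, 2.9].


The inner product u . v = sum of u_i * v_i.
Term-by-term: -6.7 * -0.7, 8.2 * 6.1, -8.5 * 2.9
Products: 4.69, 50.02, -24.65
Sum = 4.69 + 50.02 + -24.65 = 30.06

30.06


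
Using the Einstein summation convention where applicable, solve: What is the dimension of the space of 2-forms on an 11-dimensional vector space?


The dimension of the space of p-forms on an n-dimensional space is C(n, p).
n = 11, p = 2
C(11, 2) = 11! / (2! * 9!) = 55

55


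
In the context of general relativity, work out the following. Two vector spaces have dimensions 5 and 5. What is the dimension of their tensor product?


The dimension of a tensor product is the product of dimensions.
dim(V) = 5, dim(W) = 5
dim(V (x) W) = 5 * 5 = 25

25


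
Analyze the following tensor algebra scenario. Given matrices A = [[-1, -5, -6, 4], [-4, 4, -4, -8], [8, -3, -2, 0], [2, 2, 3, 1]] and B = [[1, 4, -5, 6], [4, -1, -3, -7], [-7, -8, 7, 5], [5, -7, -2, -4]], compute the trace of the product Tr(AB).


Tr(AB) = sum_i (AB)_{ii} where (AB)_{ii} = sum_k A_{ik} B_{ki}.
(AB)_{11} = -1*1 + -5*4 + -6*-7 + 4*5 = 41
(AB)_{22} = -4*4 + 4*-1 + -4*-8 + -8*-7 = 68
(AB)_{33} = 8*-5 + -3*-3 + -2*7 + 0*-2 = -45
(AB)_{44} = 2*6 + 2*-7 + 3*5 + 1*-4 = 9
Tr(AB) = 41 + 68 + -45 + 9 = 73

73


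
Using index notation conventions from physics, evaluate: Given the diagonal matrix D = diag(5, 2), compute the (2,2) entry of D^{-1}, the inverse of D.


For a diagonal matrix, the inverse has entries (D^{-1})_{ii} = 1/d_{ii}.
The diagonal entries are: d_{11} = 5, d_{22} = 2
We need (D^{-1})_{22} = 1/d_{22} = 1/2 = 1/2

1/2


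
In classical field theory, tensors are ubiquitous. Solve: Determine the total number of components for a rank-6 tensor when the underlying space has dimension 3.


The number of components of a rank-r tensor in d dimensions is d^r.
Here d = 3 and r = 6.
3^6 = 729

729


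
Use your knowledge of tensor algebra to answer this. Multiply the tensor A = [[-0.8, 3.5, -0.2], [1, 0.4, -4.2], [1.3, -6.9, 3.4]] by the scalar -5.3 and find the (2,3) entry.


Scalar multiplication: (cA)_{ij} = c * A_{ij}.
c = -5.3
A_{23} = -4.2
(cA)_{23} = -5.3 * -4.2 = 22.26

22.26
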